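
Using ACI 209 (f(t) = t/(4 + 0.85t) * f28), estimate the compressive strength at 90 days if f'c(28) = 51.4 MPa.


f(90) = 90 / (4 + 0.85 * 90) * 51.4
= 90 / 80.5 * 51.4
= 57.47 MPa

57.47


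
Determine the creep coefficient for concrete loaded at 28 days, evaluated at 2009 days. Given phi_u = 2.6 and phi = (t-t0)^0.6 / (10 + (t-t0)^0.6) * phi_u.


dt = 2009 - 28 = 1981
phi = 1981^0.6 / (10 + 1981^0.6) * 2.6
= 2.353

2.353


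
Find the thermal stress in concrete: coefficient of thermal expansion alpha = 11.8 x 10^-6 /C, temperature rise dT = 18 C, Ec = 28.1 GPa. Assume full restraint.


sigma = alpha * dT * Ec
= 11.8e-6 * 18 * 28.1 * 1000
= 5.968 MPa

5.968


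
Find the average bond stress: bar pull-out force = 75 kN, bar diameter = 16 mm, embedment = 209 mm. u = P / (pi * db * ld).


u = P / (pi * db * ld)
= 75 * 1000 / (pi * 16 * 209)
= 7.139 MPa

7.139


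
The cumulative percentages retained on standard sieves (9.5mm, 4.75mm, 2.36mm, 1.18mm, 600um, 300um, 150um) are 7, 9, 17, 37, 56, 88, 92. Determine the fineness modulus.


FM = sum(cumulative % retained) / 100
= 306 / 100
= 3.06

3.06


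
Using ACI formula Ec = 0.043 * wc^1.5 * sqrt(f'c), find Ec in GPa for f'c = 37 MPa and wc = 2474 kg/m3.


Ec = 0.043 * 2474^1.5 * sqrt(37) / 1000
= 32.19 GPa

32.19


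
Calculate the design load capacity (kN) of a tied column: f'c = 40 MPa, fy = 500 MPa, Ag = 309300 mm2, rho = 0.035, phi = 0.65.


Ast = rho * Ag = 0.035 * 309300 = 10825.5 mm2
phi*Pn = 0.65 * 0.80 * (0.85 * 40 * (309300 - 10825.5) + 500 * 10825.5) / 1000
= 8091.66 kN

8091.66


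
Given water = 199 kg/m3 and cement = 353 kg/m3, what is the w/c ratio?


w/c = water / cement
w/c = 199 / 353 = 0.564

0.564


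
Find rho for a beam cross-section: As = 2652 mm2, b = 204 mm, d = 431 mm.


rho = As / (b * d)
= 2652 / (204 * 431)
= 0.0302

0.0302


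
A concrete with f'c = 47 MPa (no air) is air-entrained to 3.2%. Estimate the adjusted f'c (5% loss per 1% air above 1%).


Strength loss = (3.2 - 1) * 5 = 11.0%
f'c = 47 * (1 - 11.0/100)
= 41.83 MPa

41.83


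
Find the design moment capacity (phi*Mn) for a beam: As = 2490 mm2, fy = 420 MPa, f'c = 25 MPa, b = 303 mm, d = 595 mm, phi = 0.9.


a = As * fy / (0.85 * f'c * b)
= 2490 * 420 / (0.85 * 25 * 303)
= 162.4228 mm
Mn = As * fy * (d - a/2) / 10^6
= 537.3201 kN-m
phi*Mn = 0.9 * 537.3201 = 483.59 kN-m

483.59


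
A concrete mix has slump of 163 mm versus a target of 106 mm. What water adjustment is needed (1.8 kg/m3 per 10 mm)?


Difference = 106 - 163 = -57 mm
Water adjustment = -57 * 1.8 / 10 = -10.3 kg/m3

-10.3


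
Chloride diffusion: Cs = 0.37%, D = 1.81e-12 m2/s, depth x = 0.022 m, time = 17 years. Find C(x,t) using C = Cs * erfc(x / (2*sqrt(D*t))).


t_seconds = 17 * 365.25 * 24 * 3600 = 536479200.0 s
arg = 0.022 / (2 * sqrt(1.81e-12 * 536479200.0))
= 0.353
erfc(0.353) = 0.6176
C = 0.37 * 0.6176 = 0.2285%

0.2285


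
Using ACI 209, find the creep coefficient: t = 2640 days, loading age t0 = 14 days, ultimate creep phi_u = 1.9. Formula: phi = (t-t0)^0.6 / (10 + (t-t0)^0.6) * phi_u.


dt = 2640 - 14 = 2626
phi = 2626^0.6 / (10 + 2626^0.6) * 1.9
= 1.745

1.745


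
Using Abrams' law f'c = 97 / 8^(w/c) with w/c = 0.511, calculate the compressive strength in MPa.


f'c = 97 / 8^0.511
= 97 / 2.894
= 33.52 MPa

33.52


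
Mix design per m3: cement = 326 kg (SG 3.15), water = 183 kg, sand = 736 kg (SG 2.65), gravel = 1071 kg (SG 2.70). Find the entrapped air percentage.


Vol cement = 326 / (3.15 * 1000) = 0.103492 m3
Vol water = 183 / 1000 = 0.183 m3
Vol sand = 736 / (2.65 * 1000) = 0.277736 m3
Vol gravel = 1071 / (2.70 * 1000) = 0.396667 m3
Total solid + water volume = 0.960895 m3
Air = (1 - 0.960895) * 100 = 3.91%

3.91


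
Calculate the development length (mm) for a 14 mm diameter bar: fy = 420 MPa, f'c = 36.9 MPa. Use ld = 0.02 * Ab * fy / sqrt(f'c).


Ab = pi * 14^2 / 4 = 153.938 mm2
ld = 0.02 * 153.938 * 420 / sqrt(36.9)
= 212.9 mm

212.9


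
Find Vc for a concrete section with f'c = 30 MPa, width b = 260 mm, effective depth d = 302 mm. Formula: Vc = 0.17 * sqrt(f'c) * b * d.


Vc = 0.17 * sqrt(30) * 260 * 302 / 1000
= 73.11 kN

73.11


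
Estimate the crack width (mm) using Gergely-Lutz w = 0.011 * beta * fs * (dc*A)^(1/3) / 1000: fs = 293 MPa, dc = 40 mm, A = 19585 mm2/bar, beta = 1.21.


w = 0.011 * beta * fs * (dc * A)^(1/3) / 1000
= 0.011 * 1.21 * 293 * (40 * 19585)^(1/3) / 1000
= 0.36 mm

0.36


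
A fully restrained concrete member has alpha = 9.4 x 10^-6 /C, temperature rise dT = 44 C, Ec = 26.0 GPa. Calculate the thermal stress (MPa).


sigma = alpha * dT * Ec
= 9.4e-6 * 44 * 26.0 * 1000
= 10.754 MPa

10.754


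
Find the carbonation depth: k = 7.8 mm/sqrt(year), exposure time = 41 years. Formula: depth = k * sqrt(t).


depth = k * sqrt(t)
= 7.8 * sqrt(41)
= 49.94 mm

49.94


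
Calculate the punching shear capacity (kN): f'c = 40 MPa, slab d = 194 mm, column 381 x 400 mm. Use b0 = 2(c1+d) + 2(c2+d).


b0 = 2*(381 + 194) + 2*(400 + 194) = 2338 mm
Vc = 0.33 * sqrt(40) * 2338 * 194 / 1000
= 946.65 kN

946.65


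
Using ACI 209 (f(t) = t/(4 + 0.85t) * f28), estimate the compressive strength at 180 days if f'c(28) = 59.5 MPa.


f(180) = 180 / (4 + 0.85 * 180) * 59.5
= 180 / 157.0 * 59.5
= 68.22 MPa

68.22


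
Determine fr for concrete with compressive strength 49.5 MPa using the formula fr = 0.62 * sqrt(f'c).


fr = 0.62 * sqrt(49.5)
= 4.362 MPa

4.362


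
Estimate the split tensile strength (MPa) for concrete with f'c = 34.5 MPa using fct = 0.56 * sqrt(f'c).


fct = 0.56 * sqrt(34.5)
= 0.56 * 5.874
= 3.289 MPa

3.289


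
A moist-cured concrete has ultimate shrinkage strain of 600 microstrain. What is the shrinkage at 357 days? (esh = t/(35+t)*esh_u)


esh(357) = 357 / (35 + 357) * 600
= 357 / 392 * 600
= 546.4 microstrain

546.4


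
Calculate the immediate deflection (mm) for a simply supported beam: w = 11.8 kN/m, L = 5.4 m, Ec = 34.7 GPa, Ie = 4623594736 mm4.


Convert: L = 5.4 m = 5400 mm, Ec = 34.7 GPa = 34700 MPa
delta = 5 * 11.8 * 5400^4 / (384 * 34700 * 4623594736)
= 0.81 mm

0.81


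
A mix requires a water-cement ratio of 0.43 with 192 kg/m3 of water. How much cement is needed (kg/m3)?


Cement = water / (w/c)
= 192 / 0.43
= 446.5 kg/m3

446.5


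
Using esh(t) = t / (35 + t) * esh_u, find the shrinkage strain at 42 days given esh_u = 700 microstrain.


esh(42) = 42 / (35 + 42) * 700
= 42 / 77 * 700
= 381.8 microstrain

381.8


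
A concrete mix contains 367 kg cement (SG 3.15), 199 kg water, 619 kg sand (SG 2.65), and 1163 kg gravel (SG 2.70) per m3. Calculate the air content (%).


Vol cement = 367 / (3.15 * 1000) = 0.116508 m3
Vol water = 199 / 1000 = 0.199 m3
Vol sand = 619 / (2.65 * 1000) = 0.233585 m3
Vol gravel = 1163 / (2.70 * 1000) = 0.430741 m3
Total solid + water volume = 0.979834 m3
Air = (1 - 0.979834) * 100 = 2.02%

2.02


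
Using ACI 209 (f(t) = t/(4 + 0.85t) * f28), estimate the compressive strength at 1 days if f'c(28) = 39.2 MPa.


f(1) = 1 / (4 + 0.85 * 1) * 39.2
= 1 / 4.85 * 39.2
= 8.08 MPa

8.08


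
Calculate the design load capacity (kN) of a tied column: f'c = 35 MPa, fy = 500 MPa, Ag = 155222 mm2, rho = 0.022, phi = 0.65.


Ast = rho * Ag = 0.022 * 155222 = 3414.884 mm2
phi*Pn = 0.65 * 0.80 * (0.85 * 35 * (155222 - 3414.884) + 500 * 3414.884) / 1000
= 3236.33 kN

3236.33


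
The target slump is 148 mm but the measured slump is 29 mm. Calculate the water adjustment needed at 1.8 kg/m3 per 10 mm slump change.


Difference = 148 - 29 = 119 mm
Water adjustment = 119 * 1.8 / 10 = 21.4 kg/m3

21.4


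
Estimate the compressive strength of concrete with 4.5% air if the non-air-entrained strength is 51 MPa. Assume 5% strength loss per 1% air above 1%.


Strength loss = (4.5 - 1) * 5 = 17.5%
f'c = 51 * (1 - 17.5/100)
= 42.07 MPa

42.07


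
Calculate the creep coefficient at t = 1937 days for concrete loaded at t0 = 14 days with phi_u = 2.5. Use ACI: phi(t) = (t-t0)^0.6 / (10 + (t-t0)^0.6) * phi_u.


dt = 1937 - 14 = 1923
phi = 1923^0.6 / (10 + 1923^0.6) * 2.5
= 2.258

2.258


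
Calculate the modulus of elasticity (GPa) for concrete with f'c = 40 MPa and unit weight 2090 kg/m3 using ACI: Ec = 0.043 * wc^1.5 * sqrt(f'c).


Ec = 0.043 * 2090^1.5 * sqrt(40) / 1000
= 25.98 GPa

25.98


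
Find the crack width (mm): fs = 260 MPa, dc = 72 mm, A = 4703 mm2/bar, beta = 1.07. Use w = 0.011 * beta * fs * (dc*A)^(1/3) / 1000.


w = 0.011 * beta * fs * (dc * A)^(1/3) / 1000
= 0.011 * 1.07 * 260 * (72 * 4703)^(1/3) / 1000
= 0.213 mm

0.213


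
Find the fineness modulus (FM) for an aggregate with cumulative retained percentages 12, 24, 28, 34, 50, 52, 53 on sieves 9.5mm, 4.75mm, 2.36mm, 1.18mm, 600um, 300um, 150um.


FM = sum(cumulative % retained) / 100
= 253 / 100
= 2.53

2.53


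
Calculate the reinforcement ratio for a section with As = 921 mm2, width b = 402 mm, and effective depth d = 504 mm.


rho = As / (b * d)
= 921 / (402 * 504)
= 0.0045

0.0045


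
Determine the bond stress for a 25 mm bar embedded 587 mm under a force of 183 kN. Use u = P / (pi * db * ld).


u = P / (pi * db * ld)
= 183 * 1000 / (pi * 25 * 587)
= 3.969 MPa

3.969


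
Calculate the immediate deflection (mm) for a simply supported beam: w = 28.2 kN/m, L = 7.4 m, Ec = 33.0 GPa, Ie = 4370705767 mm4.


Convert: L = 7.4 m = 7400 mm, Ec = 33.0 GPa = 33000 MPa
delta = 5 * 28.2 * 7400^4 / (384 * 33000 * 4370705767)
= 7.63 mm

7.63


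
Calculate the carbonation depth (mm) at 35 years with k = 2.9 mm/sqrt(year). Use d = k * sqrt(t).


depth = k * sqrt(t)
= 2.9 * sqrt(35)
= 17.16 mm

17.16


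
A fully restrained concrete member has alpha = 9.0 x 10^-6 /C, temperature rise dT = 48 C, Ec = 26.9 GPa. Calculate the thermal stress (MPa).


sigma = alpha * dT * Ec
= 9.0e-6 * 48 * 26.9 * 1000
= 11.621 MPa

11.621


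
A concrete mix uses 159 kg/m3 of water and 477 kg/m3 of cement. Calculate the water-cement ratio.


w/c = water / cement
w/c = 159 / 477 = 0.333

0.333


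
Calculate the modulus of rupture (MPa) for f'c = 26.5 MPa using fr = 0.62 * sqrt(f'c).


fr = 0.62 * sqrt(26.5)
= 3.192 MPa

3.192


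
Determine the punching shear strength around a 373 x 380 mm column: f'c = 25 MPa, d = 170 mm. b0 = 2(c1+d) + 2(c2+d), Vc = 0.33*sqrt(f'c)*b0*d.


b0 = 2*(373 + 170) + 2*(380 + 170) = 2186 mm
Vc = 0.33 * sqrt(25) * 2186 * 170 / 1000
= 613.17 kN

613.17


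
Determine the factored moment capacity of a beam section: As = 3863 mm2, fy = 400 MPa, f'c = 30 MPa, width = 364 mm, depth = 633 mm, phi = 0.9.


a = As * fy / (0.85 * f'c * b)
= 3863 * 400 / (0.85 * 30 * 364)
= 166.4727 mm
Mn = As * fy * (d - a/2) / 10^6
= 849.4948 kN-m
phi*Mn = 0.9 * 849.4948 = 764.55 kN-m

764.55


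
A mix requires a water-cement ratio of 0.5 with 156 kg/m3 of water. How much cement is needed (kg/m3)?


Cement = water / (w/c)
= 156 / 0.5
= 312.0 kg/m3

312.0


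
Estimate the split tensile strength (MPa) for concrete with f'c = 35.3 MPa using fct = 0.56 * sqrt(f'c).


fct = 0.56 * sqrt(35.3)
= 0.56 * 5.941
= 3.327 MPa

3.327


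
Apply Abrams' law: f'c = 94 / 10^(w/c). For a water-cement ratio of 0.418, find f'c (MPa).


f'c = 94 / 10^0.418
= 94 / 2.618
= 35.9 MPa

35.9


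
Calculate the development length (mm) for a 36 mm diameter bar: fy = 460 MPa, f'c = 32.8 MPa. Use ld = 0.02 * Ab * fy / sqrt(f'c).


Ab = pi * 36^2 / 4 = 1017.876 mm2
ld = 0.02 * 1017.876 * 460 / sqrt(32.8)
= 1635.1 mm

1635.1


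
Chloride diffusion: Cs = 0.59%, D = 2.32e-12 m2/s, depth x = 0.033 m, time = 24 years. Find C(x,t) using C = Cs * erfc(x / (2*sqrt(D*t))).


t_seconds = 24 * 365.25 * 24 * 3600 = 757382400.0 s
arg = 0.033 / (2 * sqrt(2.32e-12 * 757382400.0))
= 0.3936
erfc(0.3936) = 0.5778
C = 0.59 * 0.5778 = 0.3409%

0.3409


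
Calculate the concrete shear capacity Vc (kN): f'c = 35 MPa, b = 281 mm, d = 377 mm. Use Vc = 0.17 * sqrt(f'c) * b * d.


Vc = 0.17 * sqrt(35) * 281 * 377 / 1000
= 106.54 kN

106.54


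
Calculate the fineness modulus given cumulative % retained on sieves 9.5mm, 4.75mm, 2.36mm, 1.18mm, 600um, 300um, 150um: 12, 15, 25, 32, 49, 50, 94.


FM = sum(cumulative % retained) / 100
= 277 / 100
= 2.77

2.77


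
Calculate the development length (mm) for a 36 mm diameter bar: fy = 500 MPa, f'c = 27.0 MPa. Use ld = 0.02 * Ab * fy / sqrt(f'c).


Ab = pi * 36^2 / 4 = 1017.876 mm2
ld = 0.02 * 1017.876 * 500 / sqrt(27.0)
= 1958.9 mm

1958.9


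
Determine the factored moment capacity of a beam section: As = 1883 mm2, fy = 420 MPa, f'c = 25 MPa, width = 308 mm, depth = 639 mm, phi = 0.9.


a = As * fy / (0.85 * f'c * b)
= 1883 * 420 / (0.85 * 25 * 308)
= 120.8342 mm
Mn = As * fy * (d - a/2) / 10^6
= 457.5781 kN-m
phi*Mn = 0.9 * 457.5781 = 411.82 kN-m

411.82


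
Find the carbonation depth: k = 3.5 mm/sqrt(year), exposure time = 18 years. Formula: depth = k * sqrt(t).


depth = k * sqrt(t)
= 3.5 * sqrt(18)
= 14.85 mm

14.85


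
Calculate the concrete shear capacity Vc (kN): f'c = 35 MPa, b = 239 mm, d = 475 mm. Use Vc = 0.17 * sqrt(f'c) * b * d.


Vc = 0.17 * sqrt(35) * 239 * 475 / 1000
= 114.18 kN

114.18


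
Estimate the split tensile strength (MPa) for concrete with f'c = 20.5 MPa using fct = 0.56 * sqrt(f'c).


fct = 0.56 * sqrt(20.5)
= 0.56 * 4.528
= 2.536 MPa

2.536


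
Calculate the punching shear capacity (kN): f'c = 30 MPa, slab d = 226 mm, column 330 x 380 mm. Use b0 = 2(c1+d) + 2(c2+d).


b0 = 2*(330 + 226) + 2*(380 + 226) = 2324 mm
Vc = 0.33 * sqrt(30) * 2324 * 226 / 1000
= 949.33 kN

949.33


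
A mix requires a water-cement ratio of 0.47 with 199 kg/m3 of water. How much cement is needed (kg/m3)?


Cement = water / (w/c)
= 199 / 0.47
= 423.4 kg/m3

423.4


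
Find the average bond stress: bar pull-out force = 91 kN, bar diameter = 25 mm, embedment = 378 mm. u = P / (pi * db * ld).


u = P / (pi * db * ld)
= 91 * 1000 / (pi * 25 * 378)
= 3.065 MPa

3.065


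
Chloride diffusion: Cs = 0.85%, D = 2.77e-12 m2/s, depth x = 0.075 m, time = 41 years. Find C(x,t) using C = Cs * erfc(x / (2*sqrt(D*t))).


t_seconds = 41 * 365.25 * 24 * 3600 = 1293861600.0 s
arg = 0.075 / (2 * sqrt(2.77e-12 * 1293861600.0))
= 0.6264
erfc(0.6264) = 0.3757
C = 0.85 * 0.3757 = 0.3193%

0.3193


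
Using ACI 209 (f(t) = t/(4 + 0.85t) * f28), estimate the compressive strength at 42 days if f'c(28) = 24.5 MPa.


f(42) = 42 / (4 + 0.85 * 42) * 24.5
= 42 / 39.7 * 24.5
= 25.92 MPa

25.92


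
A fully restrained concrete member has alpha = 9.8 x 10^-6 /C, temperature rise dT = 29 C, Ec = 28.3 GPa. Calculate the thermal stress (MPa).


sigma = alpha * dT * Ec
= 9.8e-6 * 29 * 28.3 * 1000
= 8.043 MPa

8.043


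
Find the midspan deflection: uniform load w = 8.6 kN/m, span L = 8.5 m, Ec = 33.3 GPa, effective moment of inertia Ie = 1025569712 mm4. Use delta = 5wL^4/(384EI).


Convert: L = 8.5 m = 8500 mm, Ec = 33.3 GPa = 33300 MPa
delta = 5 * 8.6 * 8500^4 / (384 * 33300 * 1025569712)
= 17.12 mm

17.12


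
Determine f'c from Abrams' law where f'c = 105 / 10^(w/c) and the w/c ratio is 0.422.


f'c = 105 / 10^0.422
= 105 / 2.642
= 39.74 MPa

39.74


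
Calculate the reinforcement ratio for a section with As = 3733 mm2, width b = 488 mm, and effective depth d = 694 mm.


rho = As / (b * d)
= 3733 / (488 * 694)
= 0.011

0.011


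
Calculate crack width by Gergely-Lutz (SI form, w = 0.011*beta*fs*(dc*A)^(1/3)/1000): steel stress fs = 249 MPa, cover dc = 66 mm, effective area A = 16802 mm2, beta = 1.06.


w = 0.011 * beta * fs * (dc * A)^(1/3) / 1000
= 0.011 * 1.06 * 249 * (66 * 16802)^(1/3) / 1000
= 0.301 mm

0.301


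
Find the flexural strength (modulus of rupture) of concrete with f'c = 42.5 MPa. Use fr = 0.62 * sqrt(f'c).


fr = 0.62 * sqrt(42.5)
= 4.042 MPa

4.042


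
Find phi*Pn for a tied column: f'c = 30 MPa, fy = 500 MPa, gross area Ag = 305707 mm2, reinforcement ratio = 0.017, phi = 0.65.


Ast = rho * Ag = 0.017 * 305707 = 5197.019 mm2
phi*Pn = 0.65 * 0.80 * (0.85 * 30 * (305707 - 5197.019) + 500 * 5197.019) / 1000
= 5335.99 kN

5335.99


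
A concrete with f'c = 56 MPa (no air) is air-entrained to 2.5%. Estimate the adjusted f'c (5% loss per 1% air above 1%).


Strength loss = (2.5 - 1) * 5 = 7.5%
f'c = 56 * (1 - 7.5/100)
= 51.8 MPa

51.8


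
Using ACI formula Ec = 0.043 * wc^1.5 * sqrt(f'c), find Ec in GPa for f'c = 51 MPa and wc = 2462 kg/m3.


Ec = 0.043 * 2462^1.5 * sqrt(51) / 1000
= 37.51 GPa

37.51


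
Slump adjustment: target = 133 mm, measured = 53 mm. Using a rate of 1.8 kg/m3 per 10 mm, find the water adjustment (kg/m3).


Difference = 133 - 53 = 80 mm
Water adjustment = 80 * 1.8 / 10 = 14.4 kg/m3

14.4


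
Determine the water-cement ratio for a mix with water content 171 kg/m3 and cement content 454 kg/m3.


w/c = water / cement
w/c = 171 / 454 = 0.377

0.377


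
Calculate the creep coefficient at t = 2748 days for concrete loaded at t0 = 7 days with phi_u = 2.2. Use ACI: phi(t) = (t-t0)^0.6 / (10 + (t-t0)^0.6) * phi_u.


dt = 2748 - 7 = 2741
phi = 2741^0.6 / (10 + 2741^0.6) * 2.2
= 2.025

2.025


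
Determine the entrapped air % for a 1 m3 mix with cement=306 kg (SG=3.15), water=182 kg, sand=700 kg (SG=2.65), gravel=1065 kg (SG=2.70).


Vol cement = 306 / (3.15 * 1000) = 0.097143 m3
Vol water = 182 / 1000 = 0.182 m3
Vol sand = 700 / (2.65 * 1000) = 0.264151 m3
Vol gravel = 1065 / (2.70 * 1000) = 0.394444 m3
Total solid + water volume = 0.937738 m3
Air = (1 - 0.937738) * 100 = 6.23%

6.23


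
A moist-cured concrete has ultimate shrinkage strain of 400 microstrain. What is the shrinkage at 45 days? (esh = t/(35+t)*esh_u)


esh(45) = 45 / (35 + 45) * 400
= 45 / 80 * 400
= 225.0 microstrain

225.0


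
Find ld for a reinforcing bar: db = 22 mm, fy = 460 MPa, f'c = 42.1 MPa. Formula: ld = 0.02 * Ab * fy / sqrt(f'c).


Ab = pi * 22^2 / 4 = 380.133 mm2
ld = 0.02 * 380.133 * 460 / sqrt(42.1)
= 539.0 mm

539.0


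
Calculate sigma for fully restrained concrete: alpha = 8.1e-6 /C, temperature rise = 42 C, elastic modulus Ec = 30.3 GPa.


sigma = alpha * dT * Ec
= 8.1e-6 * 42 * 30.3 * 1000
= 10.308 MPa

10.308


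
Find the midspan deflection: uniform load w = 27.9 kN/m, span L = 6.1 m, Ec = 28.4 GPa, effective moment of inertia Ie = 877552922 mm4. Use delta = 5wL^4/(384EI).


Convert: L = 6.1 m = 6100 mm, Ec = 28.4 GPa = 28400 MPa
delta = 5 * 27.9 * 6100^4 / (384 * 28400 * 877552922)
= 20.18 mm

20.18


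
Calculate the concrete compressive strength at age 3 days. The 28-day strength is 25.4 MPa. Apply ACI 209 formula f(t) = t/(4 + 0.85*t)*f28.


f(3) = 3 / (4 + 0.85 * 3) * 25.4
= 3 / 6.55 * 25.4
= 11.63 MPa

11.63


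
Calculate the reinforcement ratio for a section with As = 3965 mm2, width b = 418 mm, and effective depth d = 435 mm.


rho = As / (b * d)
= 3965 / (418 * 435)
= 0.0218

0.0218


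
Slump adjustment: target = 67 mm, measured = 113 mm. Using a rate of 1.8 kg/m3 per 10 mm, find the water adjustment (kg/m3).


Difference = 67 - 113 = -46 mm
Water adjustment = -46 * 1.8 / 10 = -8.3 kg/m3

-8.3


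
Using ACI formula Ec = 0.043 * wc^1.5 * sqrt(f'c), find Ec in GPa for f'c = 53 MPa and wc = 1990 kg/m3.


Ec = 0.043 * 1990^1.5 * sqrt(53) / 1000
= 27.79 GPa

27.79


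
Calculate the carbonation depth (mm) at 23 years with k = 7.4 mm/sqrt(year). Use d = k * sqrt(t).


depth = k * sqrt(t)
= 7.4 * sqrt(23)
= 35.49 mm

35.49


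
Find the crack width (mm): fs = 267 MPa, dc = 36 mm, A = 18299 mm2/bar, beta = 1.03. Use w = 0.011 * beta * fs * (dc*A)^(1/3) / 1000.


w = 0.011 * beta * fs * (dc * A)^(1/3) / 1000
= 0.011 * 1.03 * 267 * (36 * 18299)^(1/3) / 1000
= 0.263 mm

0.263


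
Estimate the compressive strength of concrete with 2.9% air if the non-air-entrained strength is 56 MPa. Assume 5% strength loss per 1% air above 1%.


Strength loss = (2.9 - 1) * 5 = 9.5%
f'c = 56 * (1 - 9.5/100)
= 50.68 MPa

50.68


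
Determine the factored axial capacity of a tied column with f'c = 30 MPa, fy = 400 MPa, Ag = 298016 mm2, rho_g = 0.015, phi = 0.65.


Ast = rho * Ag = 0.015 * 298016 = 4470.24 mm2
phi*Pn = 0.65 * 0.80 * (0.85 * 30 * (298016 - 4470.24) + 400 * 4470.24) / 1000
= 4822.23 kN

4822.23


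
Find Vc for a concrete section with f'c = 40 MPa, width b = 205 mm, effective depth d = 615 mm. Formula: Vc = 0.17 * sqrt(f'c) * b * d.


Vc = 0.17 * sqrt(40) * 205 * 615 / 1000
= 135.55 kN

135.55


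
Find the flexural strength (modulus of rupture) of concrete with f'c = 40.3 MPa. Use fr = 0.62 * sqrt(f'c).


fr = 0.62 * sqrt(40.3)
= 3.936 MPa

3.936


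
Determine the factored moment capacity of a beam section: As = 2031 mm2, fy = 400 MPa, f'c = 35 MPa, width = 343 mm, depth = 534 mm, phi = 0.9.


a = As * fy / (0.85 * f'c * b)
= 2031 * 400 / (0.85 * 35 * 343)
= 79.6139 mm
Mn = As * fy * (d - a/2) / 10^6
= 401.4824 kN-m
phi*Mn = 0.9 * 401.4824 = 361.33 kN-m

361.33


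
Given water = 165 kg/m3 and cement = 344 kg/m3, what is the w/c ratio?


w/c = water / cement
w/c = 165 / 344 = 0.48

0.48


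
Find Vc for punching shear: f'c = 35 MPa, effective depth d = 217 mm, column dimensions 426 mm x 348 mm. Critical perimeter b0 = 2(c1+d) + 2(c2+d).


b0 = 2*(426 + 217) + 2*(348 + 217) = 2416 mm
Vc = 0.33 * sqrt(35) * 2416 * 217 / 1000
= 1023.54 kN

1023.54


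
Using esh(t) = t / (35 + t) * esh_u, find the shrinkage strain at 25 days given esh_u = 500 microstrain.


esh(25) = 25 / (35 + 25) * 500
= 25 / 60 * 500
= 208.3 microstrain

208.3


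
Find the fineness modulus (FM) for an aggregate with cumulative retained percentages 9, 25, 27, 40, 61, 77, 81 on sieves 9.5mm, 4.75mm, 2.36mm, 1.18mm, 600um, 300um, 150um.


FM = sum(cumulative % retained) / 100
= 320 / 100
= 3.2

3.2


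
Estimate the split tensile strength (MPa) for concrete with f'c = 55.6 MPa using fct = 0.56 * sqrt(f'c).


fct = 0.56 * sqrt(55.6)
= 0.56 * 7.457
= 4.176 MPa

4.176


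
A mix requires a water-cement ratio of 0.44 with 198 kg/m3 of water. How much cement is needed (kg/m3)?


Cement = water / (w/c)
= 198 / 0.44
= 450.0 kg/m3

450.0


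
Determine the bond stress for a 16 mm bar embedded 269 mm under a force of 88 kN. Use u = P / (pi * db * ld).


u = P / (pi * db * ld)
= 88 * 1000 / (pi * 16 * 269)
= 6.508 MPa

6.508


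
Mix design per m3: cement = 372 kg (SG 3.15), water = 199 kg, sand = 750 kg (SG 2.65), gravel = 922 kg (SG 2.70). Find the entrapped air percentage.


Vol cement = 372 / (3.15 * 1000) = 0.118095 m3
Vol water = 199 / 1000 = 0.199 m3
Vol sand = 750 / (2.65 * 1000) = 0.283019 m3
Vol gravel = 922 / (2.70 * 1000) = 0.341481 m3
Total solid + water volume = 0.941596 m3
Air = (1 - 0.941596) * 100 = 5.84%

5.84


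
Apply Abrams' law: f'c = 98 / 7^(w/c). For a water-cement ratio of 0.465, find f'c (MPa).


f'c = 98 / 7^0.465
= 98 / 2.472
= 39.65 MPa

39.65


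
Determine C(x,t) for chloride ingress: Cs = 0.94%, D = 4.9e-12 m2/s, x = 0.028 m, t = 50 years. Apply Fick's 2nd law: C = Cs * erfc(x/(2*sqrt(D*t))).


t_seconds = 50 * 365.25 * 24 * 3600 = 1577880000.0 s
arg = 0.028 / (2 * sqrt(4.9e-12 * 1577880000.0))
= 0.1592
erfc(0.1592) = 0.8218
C = 0.94 * 0.8218 = 0.7725%

0.7725


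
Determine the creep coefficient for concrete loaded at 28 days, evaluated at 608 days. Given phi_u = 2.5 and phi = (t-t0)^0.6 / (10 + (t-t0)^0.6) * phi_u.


dt = 608 - 28 = 580
phi = 580^0.6 / (10 + 580^0.6) * 2.5
= 2.05

2.05


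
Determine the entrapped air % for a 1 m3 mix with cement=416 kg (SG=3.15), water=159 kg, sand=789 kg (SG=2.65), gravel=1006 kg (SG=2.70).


Vol cement = 416 / (3.15 * 1000) = 0.132063 m3
Vol water = 159 / 1000 = 0.159 m3
Vol sand = 789 / (2.65 * 1000) = 0.297736 m3
Vol gravel = 1006 / (2.70 * 1000) = 0.372593 m3
Total solid + water volume = 0.961392 m3
Air = (1 - 0.961392) * 100 = 3.86%

3.86


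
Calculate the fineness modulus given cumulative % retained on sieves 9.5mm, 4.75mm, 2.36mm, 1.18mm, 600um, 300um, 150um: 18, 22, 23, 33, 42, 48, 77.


FM = sum(cumulative % retained) / 100
= 263 / 100
= 2.63

2.63


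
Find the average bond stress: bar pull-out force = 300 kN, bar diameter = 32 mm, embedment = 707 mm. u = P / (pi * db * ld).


u = P / (pi * db * ld)
= 300 * 1000 / (pi * 32 * 707)
= 4.221 MPa

4.221


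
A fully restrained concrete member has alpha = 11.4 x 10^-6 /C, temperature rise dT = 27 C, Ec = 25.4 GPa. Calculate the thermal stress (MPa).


sigma = alpha * dT * Ec
= 11.4e-6 * 27 * 25.4 * 1000
= 7.818 MPa

7.818


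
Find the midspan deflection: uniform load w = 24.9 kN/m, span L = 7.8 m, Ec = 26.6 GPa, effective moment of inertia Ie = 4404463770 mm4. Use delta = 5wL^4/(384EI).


Convert: L = 7.8 m = 7800 mm, Ec = 26.6 GPa = 26600 MPa
delta = 5 * 24.9 * 7800^4 / (384 * 26600 * 4404463770)
= 10.24 mm

10.24


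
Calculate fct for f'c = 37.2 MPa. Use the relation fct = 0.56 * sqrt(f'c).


fct = 0.56 * sqrt(37.2)
= 0.56 * 6.099
= 3.416 MPa

3.416


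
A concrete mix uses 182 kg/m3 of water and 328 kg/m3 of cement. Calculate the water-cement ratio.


w/c = water / cement
w/c = 182 / 328 = 0.555

0.555


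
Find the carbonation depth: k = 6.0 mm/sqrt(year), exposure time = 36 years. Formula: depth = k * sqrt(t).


depth = k * sqrt(t)
= 6.0 * sqrt(36)
= 36.0 mm

36.0


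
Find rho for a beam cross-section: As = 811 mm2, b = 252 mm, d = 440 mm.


rho = As / (b * d)
= 811 / (252 * 440)
= 0.0073

0.0073


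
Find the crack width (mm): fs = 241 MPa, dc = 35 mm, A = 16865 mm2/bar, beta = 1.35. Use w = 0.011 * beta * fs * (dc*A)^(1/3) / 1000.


w = 0.011 * beta * fs * (dc * A)^(1/3) / 1000
= 0.011 * 1.35 * 241 * (35 * 16865)^(1/3) / 1000
= 0.3 mm

0.3


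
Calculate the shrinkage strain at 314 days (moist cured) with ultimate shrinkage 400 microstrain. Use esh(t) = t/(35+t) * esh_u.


esh(314) = 314 / (35 + 314) * 400
= 314 / 349 * 400
= 359.9 microstrain

359.9


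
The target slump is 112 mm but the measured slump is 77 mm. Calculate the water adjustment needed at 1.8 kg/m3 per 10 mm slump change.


Difference = 112 - 77 = 35 mm
Water adjustment = 35 * 1.8 / 10 = 6.3 kg/m3

6.3


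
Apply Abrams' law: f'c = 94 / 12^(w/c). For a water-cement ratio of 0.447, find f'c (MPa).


f'c = 94 / 12^0.447
= 94 / 3.037
= 30.96 MPa

30.96


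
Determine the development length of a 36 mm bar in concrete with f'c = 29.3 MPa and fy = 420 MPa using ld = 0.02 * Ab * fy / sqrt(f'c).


Ab = pi * 36^2 / 4 = 1017.876 mm2
ld = 0.02 * 1017.876 * 420 / sqrt(29.3)
= 1579.6 mm

1579.6


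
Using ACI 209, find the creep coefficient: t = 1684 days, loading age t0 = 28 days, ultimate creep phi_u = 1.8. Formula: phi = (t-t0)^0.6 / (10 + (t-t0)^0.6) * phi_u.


dt = 1684 - 28 = 1656
phi = 1656^0.6 / (10 + 1656^0.6) * 1.8
= 1.611

1.611


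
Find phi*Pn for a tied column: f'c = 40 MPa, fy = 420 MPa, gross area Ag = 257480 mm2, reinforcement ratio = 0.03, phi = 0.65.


Ast = rho * Ag = 0.03 * 257480 = 7724.4 mm2
phi*Pn = 0.65 * 0.80 * (0.85 * 40 * (257480 - 7724.4) + 420 * 7724.4) / 1000
= 6102.69 kN

6102.69


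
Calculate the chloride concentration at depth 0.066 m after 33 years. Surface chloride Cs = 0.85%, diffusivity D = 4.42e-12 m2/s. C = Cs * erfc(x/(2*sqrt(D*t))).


t_seconds = 33 * 365.25 * 24 * 3600 = 1041400800.0 s
arg = 0.066 / (2 * sqrt(4.42e-12 * 1041400800.0))
= 0.4864
erfc(0.4864) = 0.4915
C = 0.85 * 0.4915 = 0.4178%

0.4178


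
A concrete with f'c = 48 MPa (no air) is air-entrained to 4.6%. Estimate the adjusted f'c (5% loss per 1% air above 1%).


Strength loss = (4.6 - 1) * 5 = 18.0%
f'c = 48 * (1 - 18.0/100)
= 39.36 MPa

39.36


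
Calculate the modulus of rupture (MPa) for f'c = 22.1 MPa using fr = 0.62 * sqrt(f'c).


fr = 0.62 * sqrt(22.1)
= 2.915 MPa

2.915


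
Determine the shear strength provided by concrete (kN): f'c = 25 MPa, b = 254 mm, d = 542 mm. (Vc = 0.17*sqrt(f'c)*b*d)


Vc = 0.17 * sqrt(25) * 254 * 542 / 1000
= 117.02 kN

117.02


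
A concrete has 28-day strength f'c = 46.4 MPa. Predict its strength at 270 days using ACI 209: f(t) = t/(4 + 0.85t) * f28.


f(270) = 270 / (4 + 0.85 * 270) * 46.4
= 270 / 233.5 * 46.4
= 53.65 MPa

53.65


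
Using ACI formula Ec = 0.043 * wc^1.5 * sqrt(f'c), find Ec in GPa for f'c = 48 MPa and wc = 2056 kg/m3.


Ec = 0.043 * 2056^1.5 * sqrt(48) / 1000
= 27.77 GPa

27.77


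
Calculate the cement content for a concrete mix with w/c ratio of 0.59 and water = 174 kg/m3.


Cement = water / (w/c)
= 174 / 0.59
= 294.9 kg/m3

294.9


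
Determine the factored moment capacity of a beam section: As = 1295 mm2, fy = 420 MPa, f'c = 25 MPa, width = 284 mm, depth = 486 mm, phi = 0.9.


a = As * fy / (0.85 * f'c * b)
= 1295 * 420 / (0.85 * 25 * 284)
= 90.1243 mm
Mn = As * fy * (d - a/2) / 10^6
= 239.8261 kN-m
phi*Mn = 0.9 * 239.8261 = 215.84 kN-m

215.84


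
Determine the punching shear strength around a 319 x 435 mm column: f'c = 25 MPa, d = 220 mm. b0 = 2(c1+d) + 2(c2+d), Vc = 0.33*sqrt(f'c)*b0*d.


b0 = 2*(319 + 220) + 2*(435 + 220) = 2388 mm
Vc = 0.33 * sqrt(25) * 2388 * 220 / 1000
= 866.84 kN

866.84


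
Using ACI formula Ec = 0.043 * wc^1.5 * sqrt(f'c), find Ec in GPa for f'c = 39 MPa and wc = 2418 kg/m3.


Ec = 0.043 * 2418^1.5 * sqrt(39) / 1000
= 31.93 GPa

31.93


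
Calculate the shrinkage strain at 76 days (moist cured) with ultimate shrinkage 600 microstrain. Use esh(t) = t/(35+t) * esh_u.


esh(76) = 76 / (35 + 76) * 600
= 76 / 111 * 600
= 410.8 microstrain

410.8


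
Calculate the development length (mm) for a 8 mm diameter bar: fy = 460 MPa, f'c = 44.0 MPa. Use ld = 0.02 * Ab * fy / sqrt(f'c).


Ab = pi * 8^2 / 4 = 50.265 mm2
ld = 0.02 * 50.265 * 460 / sqrt(44.0)
= 69.7 mm

69.7


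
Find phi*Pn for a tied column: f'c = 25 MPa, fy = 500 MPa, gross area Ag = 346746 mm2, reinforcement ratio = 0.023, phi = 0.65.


Ast = rho * Ag = 0.023 * 346746 = 7975.158 mm2
phi*Pn = 0.65 * 0.80 * (0.85 * 25 * (346746 - 7975.158) + 500 * 7975.158) / 1000
= 5816.96 kN

5816.96


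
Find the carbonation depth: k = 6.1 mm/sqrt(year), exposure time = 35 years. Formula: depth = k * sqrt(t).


depth = k * sqrt(t)
= 6.1 * sqrt(35)
= 36.09 mm

36.09


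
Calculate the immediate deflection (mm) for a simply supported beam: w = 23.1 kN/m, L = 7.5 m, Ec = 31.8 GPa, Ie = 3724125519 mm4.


Convert: L = 7.5 m = 7500 mm, Ec = 31.8 GPa = 31800 MPa
delta = 5 * 23.1 * 7500^4 / (384 * 31800 * 3724125519)
= 8.04 mm

8.04


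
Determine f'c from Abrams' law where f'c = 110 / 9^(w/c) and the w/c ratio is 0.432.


f'c = 110 / 9^0.432
= 110 / 2.584
= 42.58 MPa

42.58


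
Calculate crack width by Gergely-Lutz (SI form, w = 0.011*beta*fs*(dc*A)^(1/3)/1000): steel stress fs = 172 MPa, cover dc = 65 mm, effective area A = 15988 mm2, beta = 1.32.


w = 0.011 * beta * fs * (dc * A)^(1/3) / 1000
= 0.011 * 1.32 * 172 * (65 * 15988)^(1/3) / 1000
= 0.253 mm

0.253


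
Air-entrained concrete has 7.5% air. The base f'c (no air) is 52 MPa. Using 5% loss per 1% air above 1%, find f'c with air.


Strength loss = (7.5 - 1) * 5 = 32.5%
f'c = 52 * (1 - 32.5/100)
= 35.1 MPa

35.1


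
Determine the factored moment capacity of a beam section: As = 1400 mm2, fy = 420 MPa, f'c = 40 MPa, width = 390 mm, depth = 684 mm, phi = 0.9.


a = As * fy / (0.85 * f'c * b)
= 1400 * 420 / (0.85 * 40 * 390)
= 44.3439 mm
Mn = As * fy * (d - a/2) / 10^6
= 389.1549 kN-m
phi*Mn = 0.9 * 389.1549 = 350.24 kN-m

350.24


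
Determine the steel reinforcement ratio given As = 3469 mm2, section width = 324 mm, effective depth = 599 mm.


rho = As / (b * d)
= 3469 / (324 * 599)
= 0.0179

0.0179


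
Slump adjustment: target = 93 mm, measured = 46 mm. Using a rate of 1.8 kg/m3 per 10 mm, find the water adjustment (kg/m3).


Difference = 93 - 46 = 47 mm
Water adjustment = 47 * 1.8 / 10 = 8.5 kg/m3

8.5


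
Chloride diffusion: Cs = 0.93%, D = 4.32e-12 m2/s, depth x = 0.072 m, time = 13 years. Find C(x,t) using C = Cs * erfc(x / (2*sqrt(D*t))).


t_seconds = 13 * 365.25 * 24 * 3600 = 410248800.0 s
arg = 0.072 / (2 * sqrt(4.32e-12 * 410248800.0))
= 0.8551
erfc(0.8551) = 0.2265
C = 0.93 * 0.2265 = 0.2107%

0.2107


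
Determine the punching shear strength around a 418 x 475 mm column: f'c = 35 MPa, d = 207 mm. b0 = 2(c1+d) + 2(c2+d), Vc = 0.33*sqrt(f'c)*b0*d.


b0 = 2*(418 + 207) + 2*(475 + 207) = 2614 mm
Vc = 0.33 * sqrt(35) * 2614 * 207 / 1000
= 1056.39 kN

1056.39


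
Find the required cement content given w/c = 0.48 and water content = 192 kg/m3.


Cement = water / (w/c)
= 192 / 0.48
= 400.0 kg/m3

400.0


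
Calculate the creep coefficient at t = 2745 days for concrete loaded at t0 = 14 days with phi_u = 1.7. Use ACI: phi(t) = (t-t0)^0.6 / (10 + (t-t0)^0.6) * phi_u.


dt = 2745 - 14 = 2731
phi = 2731^0.6 / (10 + 2731^0.6) * 1.7
= 1.564

1.564


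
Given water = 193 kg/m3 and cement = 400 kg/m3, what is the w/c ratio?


w/c = water / cement
w/c = 193 / 400 = 0.482

0.482


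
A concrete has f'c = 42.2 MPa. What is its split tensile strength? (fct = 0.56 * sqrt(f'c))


fct = 0.56 * sqrt(42.2)
= 0.56 * 6.496
= 3.638 MPa

3.638


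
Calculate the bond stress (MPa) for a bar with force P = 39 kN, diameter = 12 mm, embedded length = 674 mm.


u = P / (pi * db * ld)
= 39 * 1000 / (pi * 12 * 674)
= 1.535 MPa

1.535


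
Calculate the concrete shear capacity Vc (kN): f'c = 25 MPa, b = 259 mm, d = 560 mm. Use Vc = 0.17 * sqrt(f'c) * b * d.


Vc = 0.17 * sqrt(25) * 259 * 560 / 1000
= 123.28 kN

123.28


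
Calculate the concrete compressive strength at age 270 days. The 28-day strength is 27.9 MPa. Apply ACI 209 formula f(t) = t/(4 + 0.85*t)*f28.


f(270) = 270 / (4 + 0.85 * 270) * 27.9
= 270 / 233.5 * 27.9
= 32.26 MPa

32.26


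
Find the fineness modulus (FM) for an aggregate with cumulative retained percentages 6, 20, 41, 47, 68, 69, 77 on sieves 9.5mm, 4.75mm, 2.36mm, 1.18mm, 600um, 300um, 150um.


FM = sum(cumulative % retained) / 100
= 328 / 100
= 3.28

3.28


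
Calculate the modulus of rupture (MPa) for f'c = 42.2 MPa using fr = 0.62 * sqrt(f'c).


fr = 0.62 * sqrt(42.2)
= 4.028 MPa

4.028


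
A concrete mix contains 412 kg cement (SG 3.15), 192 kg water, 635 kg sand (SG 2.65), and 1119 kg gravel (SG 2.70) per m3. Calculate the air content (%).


Vol cement = 412 / (3.15 * 1000) = 0.130794 m3
Vol water = 192 / 1000 = 0.192 m3
Vol sand = 635 / (2.65 * 1000) = 0.239623 m3
Vol gravel = 1119 / (2.70 * 1000) = 0.414444 m3
Total solid + water volume = 0.976861 m3
Air = (1 - 0.976861) * 100 = 2.31%

2.31


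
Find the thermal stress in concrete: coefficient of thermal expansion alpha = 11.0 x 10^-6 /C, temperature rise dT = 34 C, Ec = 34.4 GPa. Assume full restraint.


sigma = alpha * dT * Ec
= 11.0e-6 * 34 * 34.4 * 1000
= 12.866 MPa

12.866


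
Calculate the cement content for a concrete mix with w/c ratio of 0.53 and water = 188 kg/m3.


Cement = water / (w/c)
= 188 / 0.53
= 354.7 kg/m3

354.7


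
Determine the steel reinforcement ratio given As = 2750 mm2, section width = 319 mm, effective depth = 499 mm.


rho = As / (b * d)
= 2750 / (319 * 499)
= 0.0173

0.0173


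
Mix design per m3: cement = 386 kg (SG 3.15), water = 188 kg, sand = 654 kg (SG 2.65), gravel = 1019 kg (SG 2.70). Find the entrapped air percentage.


Vol cement = 386 / (3.15 * 1000) = 0.12254 m3
Vol water = 188 / 1000 = 0.188 m3
Vol sand = 654 / (2.65 * 1000) = 0.246792 m3
Vol gravel = 1019 / (2.70 * 1000) = 0.377407 m3
Total solid + water volume = 0.93474 m3
Air = (1 - 0.93474) * 100 = 6.53%

6.53


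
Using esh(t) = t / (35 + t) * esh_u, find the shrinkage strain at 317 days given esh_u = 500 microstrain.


esh(317) = 317 / (35 + 317) * 500
= 317 / 352 * 500
= 450.3 microstrain

450.3


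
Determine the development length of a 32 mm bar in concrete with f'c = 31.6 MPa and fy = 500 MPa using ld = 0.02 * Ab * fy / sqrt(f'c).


Ab = pi * 32^2 / 4 = 804.248 mm2
ld = 0.02 * 804.248 * 500 / sqrt(31.6)
= 1430.7 mm

1430.7


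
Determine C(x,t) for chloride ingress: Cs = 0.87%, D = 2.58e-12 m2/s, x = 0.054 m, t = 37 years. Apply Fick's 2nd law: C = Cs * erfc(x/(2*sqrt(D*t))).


t_seconds = 37 * 365.25 * 24 * 3600 = 1167631200.0 s
arg = 0.054 / (2 * sqrt(2.58e-12 * 1167631200.0))
= 0.4919
erfc(0.4919) = 0.4866
C = 0.87 * 0.4866 = 0.4234%

0.4234


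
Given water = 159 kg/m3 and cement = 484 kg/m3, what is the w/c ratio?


w/c = water / cement
w/c = 159 / 484 = 0.329

0.329


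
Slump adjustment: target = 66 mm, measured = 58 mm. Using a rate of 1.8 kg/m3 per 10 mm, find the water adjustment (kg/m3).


Difference = 66 - 58 = 8 mm
Water adjustment = 8 * 1.8 / 10 = 1.4 kg/m3

1.4


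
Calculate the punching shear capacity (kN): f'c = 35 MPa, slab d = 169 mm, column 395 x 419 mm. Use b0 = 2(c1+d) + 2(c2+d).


b0 = 2*(395 + 169) + 2*(419 + 169) = 2304 mm
Vc = 0.33 * sqrt(35) * 2304 * 169 / 1000
= 760.18 kN

760.18


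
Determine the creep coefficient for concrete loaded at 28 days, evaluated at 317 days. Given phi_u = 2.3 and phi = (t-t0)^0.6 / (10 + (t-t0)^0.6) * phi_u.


dt = 317 - 28 = 289
phi = 289^0.6 / (10 + 289^0.6) * 2.3
= 1.724

1.724


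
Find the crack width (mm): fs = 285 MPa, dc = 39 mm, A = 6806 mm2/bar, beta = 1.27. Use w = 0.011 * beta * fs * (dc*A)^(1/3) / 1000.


w = 0.011 * beta * fs * (dc * A)^(1/3) / 1000
= 0.011 * 1.27 * 285 * (39 * 6806)^(1/3) / 1000
= 0.256 mm

0.256


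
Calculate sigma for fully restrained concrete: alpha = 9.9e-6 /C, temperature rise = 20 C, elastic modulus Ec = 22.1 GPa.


sigma = alpha * dT * Ec
= 9.9e-6 * 20 * 22.1 * 1000
= 4.376 MPa

4.376


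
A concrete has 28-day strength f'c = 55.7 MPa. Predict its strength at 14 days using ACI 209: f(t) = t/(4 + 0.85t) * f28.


f(14) = 14 / (4 + 0.85 * 14) * 55.7
= 14 / 15.9 * 55.7
= 49.04 MPa

49.04


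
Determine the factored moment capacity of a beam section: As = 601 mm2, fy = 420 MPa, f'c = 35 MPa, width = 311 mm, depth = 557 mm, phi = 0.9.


a = As * fy / (0.85 * f'c * b)
= 601 * 420 / (0.85 * 35 * 311)
= 27.282 mm
Mn = As * fy * (d - a/2) / 10^6
= 137.1547 kN-m
phi*Mn = 0.9 * 137.1547 = 123.44 kN-m

123.44


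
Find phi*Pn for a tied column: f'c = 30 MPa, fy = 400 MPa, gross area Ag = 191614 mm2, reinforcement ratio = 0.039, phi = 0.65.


Ast = rho * Ag = 0.039 * 191614 = 7472.946 mm2
phi*Pn = 0.65 * 0.80 * (0.85 * 30 * (191614 - 7472.946) + 400 * 7472.946) / 1000
= 3996.08 kN

3996.08


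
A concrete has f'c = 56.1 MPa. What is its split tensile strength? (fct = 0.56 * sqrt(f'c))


fct = 0.56 * sqrt(56.1)
= 0.56 * 7.49
= 4.194 MPa

4.194


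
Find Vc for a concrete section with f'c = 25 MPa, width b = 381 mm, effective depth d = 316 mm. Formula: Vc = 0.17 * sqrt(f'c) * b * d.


Vc = 0.17 * sqrt(25) * 381 * 316 / 1000
= 102.34 kN

102.34


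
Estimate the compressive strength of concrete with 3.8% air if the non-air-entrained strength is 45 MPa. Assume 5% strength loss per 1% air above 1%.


Strength loss = (3.8 - 1) * 5 = 14.0%
f'c = 45 * (1 - 14.0/100)
= 38.7 MPa

38.7


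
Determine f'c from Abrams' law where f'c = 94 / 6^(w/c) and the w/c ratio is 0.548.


f'c = 94 / 6^0.548
= 94 / 2.669
= 35.21 MPa

35.21


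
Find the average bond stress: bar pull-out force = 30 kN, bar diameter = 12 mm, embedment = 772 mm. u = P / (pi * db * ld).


u = P / (pi * db * ld)
= 30 * 1000 / (pi * 12 * 772)
= 1.031 MPa

1.031


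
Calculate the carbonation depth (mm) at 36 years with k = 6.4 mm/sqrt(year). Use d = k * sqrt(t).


depth = k * sqrt(t)
= 6.4 * sqrt(36)
= 38.4 mm

38.4
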